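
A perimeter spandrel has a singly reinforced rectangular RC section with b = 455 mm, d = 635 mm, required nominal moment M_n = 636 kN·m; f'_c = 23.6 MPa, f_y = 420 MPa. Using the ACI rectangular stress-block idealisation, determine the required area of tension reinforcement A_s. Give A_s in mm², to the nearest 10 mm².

With M_n = 0.85 f'_c a b (d − a/2), solve the quadratic for a:
a = d − √(d² − 2M_n/(0.85 f'_c b)) = 635 − √(635² − 2 × 636×10⁶/(0.85 × 23.6 × 455)) = 121.32 mm.
A_s = 0.85 f'_c a b / f_y = 0.85 × 23.6 × 121.32 × 455 / 420 = 2636.5 mm².

A_s ≈ 2640 mm²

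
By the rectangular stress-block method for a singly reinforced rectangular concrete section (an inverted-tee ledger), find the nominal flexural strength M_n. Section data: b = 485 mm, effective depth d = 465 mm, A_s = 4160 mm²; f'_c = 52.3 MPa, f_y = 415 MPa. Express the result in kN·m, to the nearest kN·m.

T = A_s f_y = 4160 × 415 = 1726400 N = 1726.4 kN.
From C = T: a = T/(0.85 f'_c b) = 1726400/(0.85 × 52.3 × 485) = 80.07 mm.
M_n = T(d − a/2) = 1726.4 kN × (465 − 40.035) mm = 733.66 kN·m.

M_n ≈ 734 kN·m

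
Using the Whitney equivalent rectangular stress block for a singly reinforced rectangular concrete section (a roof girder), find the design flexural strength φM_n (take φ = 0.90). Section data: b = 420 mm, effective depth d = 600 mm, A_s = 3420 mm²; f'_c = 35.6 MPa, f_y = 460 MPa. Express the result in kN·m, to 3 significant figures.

T = A_s f_y = 3420 × 460 = 1573200 N = 1573.2 kN.
From C = T: a = T/(0.85 f'_c b) = 1573200/(0.85 × 35.6 × 420) = 123.78 mm.
M_n = T(d − a/2) = 1573.2 kN × (600 − 61.89) mm = 846.55 kN·m.
φM_n = 0.90 × 846.55 = 761.90 kN·m.

φM_n ≈ 762 kN·m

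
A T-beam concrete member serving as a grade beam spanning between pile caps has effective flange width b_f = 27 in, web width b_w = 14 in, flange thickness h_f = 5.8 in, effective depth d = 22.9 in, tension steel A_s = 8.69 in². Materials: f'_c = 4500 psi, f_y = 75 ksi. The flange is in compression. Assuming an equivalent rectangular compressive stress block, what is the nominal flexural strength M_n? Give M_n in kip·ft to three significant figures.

Tension: T = A_s f_y = 8.69 × 75 = 651.75 kips.
Try a within the flange: a = T/(0.85 f'_c b_f) = 651.75/(0.85 × 4.5 × 27) = 6.311 in.
a = 6.311 > h_f = 5.8 in: the block extends into the web. Split into flange-overhang and web parts.
C_f = 0.85 f'_c (b_f − b_w) h_f = 0.85 × 4.5 × (27 − 14) × 5.8 = 288.4 kips.
Remaining web compression depth: a_w = (T − C_f)/(0.85 f'_c b_w) = (651.75 − 288.4)/(0.85 × 4.5 × 14) = 6.785 in.
M_n = C_f(d − h_f/2) + (T − C_f)(d − a_w/2) = 288.4 × (22.9 − 2.9) + 363.35 × (22.9 − 3.3925) = 5768.0 + 7088.1 = 12856.1 kip·in.
M_n = 12856.1/12 = 1071.34 kip·ft.

M_n ≈ 1070 kip·ft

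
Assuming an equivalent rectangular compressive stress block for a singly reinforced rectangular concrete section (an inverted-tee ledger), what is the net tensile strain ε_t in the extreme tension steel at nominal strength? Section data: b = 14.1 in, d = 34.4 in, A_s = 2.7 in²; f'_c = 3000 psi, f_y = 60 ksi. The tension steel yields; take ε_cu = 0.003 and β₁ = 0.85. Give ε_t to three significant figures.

a = A_s f_y/(0.85 f'_c b) = 4.506 in.
β₁ = 0.85, so c = a/β₁ = 4.506/0.85 = 5.301 in.
From the linear strain diagram with ε_cu = 0.003: ε_t = 0.003 (d − c)/c = 0.003 × (34.4 − 5.301)/5.301 = 0.0165.
Since ε_t ≥ 0.005, the section is tension-controlled.

ε_t ≈ 0.0165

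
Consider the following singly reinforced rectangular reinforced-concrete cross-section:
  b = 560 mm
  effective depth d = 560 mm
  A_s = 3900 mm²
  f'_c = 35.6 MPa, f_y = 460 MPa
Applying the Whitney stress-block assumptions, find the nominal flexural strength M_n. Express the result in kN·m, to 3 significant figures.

T = A_s f_y = 3900 × 460 = 1794000 N = 1794 kN.
From C = T: a = T/(0.85 f'_c b) = 1794000/(0.85 × 35.6 × 560) = 105.87 mm.
M_n = T(d − a/2) = 1794 kN × (560 − 52.935) mm = 909.67 kN·m.

M_n ≈ 910 kN·m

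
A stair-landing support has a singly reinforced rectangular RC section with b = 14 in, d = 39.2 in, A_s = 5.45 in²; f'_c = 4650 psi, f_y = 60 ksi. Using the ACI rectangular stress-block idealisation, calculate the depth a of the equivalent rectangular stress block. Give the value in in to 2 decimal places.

T = A_s f_y = 5.45 × 60 = 327 kips.
a = T/(0.85 f'_c b) = 327/(0.85 × 4.65 × 14) = 5.91 in.

a ≈ 5.91 in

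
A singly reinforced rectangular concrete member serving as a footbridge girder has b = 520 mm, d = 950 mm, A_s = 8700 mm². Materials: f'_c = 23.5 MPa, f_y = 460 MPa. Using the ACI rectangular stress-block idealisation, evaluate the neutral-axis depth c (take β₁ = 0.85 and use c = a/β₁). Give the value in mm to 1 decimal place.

c ≈ 453.3 mm

T = A_s f_y = 8700 × 460 = 4002000 N = 4002 kN.
Setting C = 0.85 f'_c a b equal to T: a = 4002000/(0.85 × 23.5 × 520) = 385.289 mm.
With β₁ = 0.85, c = a/β₁ = 385.289/0.85 = 453.3 mm.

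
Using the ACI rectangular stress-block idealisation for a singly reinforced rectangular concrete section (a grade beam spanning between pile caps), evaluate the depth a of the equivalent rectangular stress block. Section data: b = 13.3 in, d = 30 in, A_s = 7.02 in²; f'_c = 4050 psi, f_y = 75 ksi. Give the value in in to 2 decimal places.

a ≈ 11.50 in

T = A_s f_y = 7.02 × 75 = 526.5 kips.
a = T/(0.85 f'_c b) = 526.5/(0.85 × 4.05 × 13.3) = 11.50 in.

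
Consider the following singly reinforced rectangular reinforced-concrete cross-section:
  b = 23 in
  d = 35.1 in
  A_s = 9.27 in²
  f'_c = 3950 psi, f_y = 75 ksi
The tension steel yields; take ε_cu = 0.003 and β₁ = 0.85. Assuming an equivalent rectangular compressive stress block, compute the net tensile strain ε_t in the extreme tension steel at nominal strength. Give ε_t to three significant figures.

a = A_s f_y/(0.85 f'_c b) = 9.003 in.
β₁ = 0.85, so c = a/β₁ = 9.003/0.85 = 10.592 in.
From the linear strain diagram with ε_cu = 0.003: ε_t = 0.003 (d − c)/c = 0.003 × (35.1 − 10.592)/10.592 = 0.00694.
Since ε_t ≥ 0.005, the section is tension-controlled.

ε_t ≈ 0.00694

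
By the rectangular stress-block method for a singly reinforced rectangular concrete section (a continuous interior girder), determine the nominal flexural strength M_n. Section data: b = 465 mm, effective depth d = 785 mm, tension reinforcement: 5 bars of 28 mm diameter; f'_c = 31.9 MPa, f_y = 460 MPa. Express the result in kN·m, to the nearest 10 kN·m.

A_s = 5 × 616 = 3080 mm².
T = A_s f_y = 3080 × 460 = 1416800 N = 1416.8 kN.
From C = T: a = T/(0.85 f'_c b) = 1416800/(0.85 × 31.9 × 465) = 112.37 mm.
M_n = T(d − a/2) = 1416.8 kN × (785 − 56.185) mm = 1032.59 kN·m.

M_n ≈ 1030 kN·m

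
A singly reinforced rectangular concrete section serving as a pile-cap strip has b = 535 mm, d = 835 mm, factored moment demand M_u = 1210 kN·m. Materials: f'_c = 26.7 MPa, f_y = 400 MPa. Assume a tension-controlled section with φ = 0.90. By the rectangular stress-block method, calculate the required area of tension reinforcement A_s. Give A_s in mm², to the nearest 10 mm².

A_s ≈ 4410 mm²

M_n = M_u/φ = 1210/0.90 = 1344.44 kN·m.
With M_n = 0.85 f'_c a b (d − a/2), solve the quadratic for a:
a = d − √(d² − 2M_n/(0.85 f'_c b)) = 835 − √(835² − 2 × 1344.44×10⁶/(0.85 × 26.7 × 535)) = 145.24 mm.
A_s = 0.85 f'_c a b / f_y = 0.85 × 26.7 × 145.24 × 535 / 400 = 4408.7 mm².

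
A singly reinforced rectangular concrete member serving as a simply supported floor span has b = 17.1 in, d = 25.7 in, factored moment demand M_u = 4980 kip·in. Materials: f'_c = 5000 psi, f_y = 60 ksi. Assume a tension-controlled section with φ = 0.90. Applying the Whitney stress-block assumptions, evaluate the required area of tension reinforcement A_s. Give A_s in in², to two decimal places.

A_s ≈ 3.82 in²

M_n = M_u/φ = 4980/0.90 = 5533.33 kip·in.
From M_n = 0.85 f'_c a b (d − a/2):
a = d − √(d² − 2M_n/(0.85 f'_c b)) = 25.7 − √(25.7² − 2 × 5533.33/(0.85 × 5 × 17.1)) = 3.156 in.
A_s = 0.85 f'_c a b / f_y = 0.85 × 5 × 3.156 × 17.1 / 60 = 3.823 in².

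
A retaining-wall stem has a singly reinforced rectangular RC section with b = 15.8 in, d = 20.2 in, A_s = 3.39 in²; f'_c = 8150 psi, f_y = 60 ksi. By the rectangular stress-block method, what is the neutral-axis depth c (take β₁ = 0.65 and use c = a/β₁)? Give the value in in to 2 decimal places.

T = A_s f_y = 3.39 × 60 = 203.4 kips.
a = T/(0.85 f'_c b) = 203.4/(0.85 × 8.15 × 15.8) = 1.8583 in.
With β₁ = 0.65, c = a/β₁ = 1.8583/0.65 = 2.86 in.

c ≈ 2.86 in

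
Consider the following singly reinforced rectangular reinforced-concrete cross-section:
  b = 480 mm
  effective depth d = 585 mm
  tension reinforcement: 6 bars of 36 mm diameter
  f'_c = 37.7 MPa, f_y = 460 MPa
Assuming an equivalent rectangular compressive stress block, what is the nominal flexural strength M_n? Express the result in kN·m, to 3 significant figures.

A_s = 6 × 1018 = 6108 mm².
T = A_s f_y = 6108 × 460 = 2809680 N = 2809.68 kN.
From C = T: a = T/(0.85 f'_c b) = 2809680/(0.85 × 37.7 × 480) = 182.67 mm.
M_n = T(d − a/2) = 2809.68 kN × (585 − 91.335) mm = 1387.04 kN·m.

M_n ≈ 1390 kN·m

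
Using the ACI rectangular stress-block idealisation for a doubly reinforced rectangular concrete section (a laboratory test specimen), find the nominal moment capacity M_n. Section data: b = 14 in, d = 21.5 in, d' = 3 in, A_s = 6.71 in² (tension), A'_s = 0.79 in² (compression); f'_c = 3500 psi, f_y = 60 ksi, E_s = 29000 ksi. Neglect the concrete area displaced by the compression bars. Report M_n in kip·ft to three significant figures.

M_n ≈ 583 kip·ft

Assume both steels yield.
a = (A_s − A'_s) f_y/(0.85 f'_c b) = (6.71 − 0.79) × 60/(0.85 × 3.5 × 14) = 8.528 in.
c = a/β₁ = 8.528/0.85 = 10.033 in; ε'_s = 0.003(c − d')/c = 0.0021 ≥ ε_y = 0.0021, so the compression steel yields.
M_n = (A_s − A'_s) f_y (d − a/2) + A'_s f_y (d − d') = 355.2 × (21.5 − 4.264) + 47.4 × (21.5 − 3) = 6122.2 + 876.9 = 6999.1 kip·in = 6999.1/12 = 583.26 kip·ft.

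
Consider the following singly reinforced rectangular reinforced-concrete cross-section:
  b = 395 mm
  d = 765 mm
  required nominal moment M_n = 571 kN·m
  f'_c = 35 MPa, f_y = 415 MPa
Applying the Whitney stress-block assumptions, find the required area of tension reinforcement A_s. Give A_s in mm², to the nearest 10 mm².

With M_n = 0.85 f'_c a b (d − a/2), solve the quadratic for a:
a = d − √(d² − 2M_n/(0.85 f'_c b)) = 765 − √(765² − 2 × 571×10⁶/(0.85 × 35 × 395)) = 66.40 mm.
A_s = 0.85 f'_c a b / f_y = 0.85 × 35 × 66.40 × 395 / 415 = 1880.2 mm².

A_s ≈ 1880 mm²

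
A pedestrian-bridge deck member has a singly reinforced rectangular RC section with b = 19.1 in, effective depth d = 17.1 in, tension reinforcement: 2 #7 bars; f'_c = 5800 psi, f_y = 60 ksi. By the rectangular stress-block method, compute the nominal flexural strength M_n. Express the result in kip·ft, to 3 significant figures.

A_s = 2 × 0.6 = 1.2 in².
T = A_s f_y = 1.2 × 60 = 72 kips.
a = T/(0.85 f'_c b) = 72/(0.85 × 5.8 × 19.1) = 0.765 in.
M_n = T(d − a/2) = 72 × (17.1 − 0.3825) = 1203.7 kip·in = 1203.7/12 = 100.31 kip·ft.

M_n ≈ 100 kip·ft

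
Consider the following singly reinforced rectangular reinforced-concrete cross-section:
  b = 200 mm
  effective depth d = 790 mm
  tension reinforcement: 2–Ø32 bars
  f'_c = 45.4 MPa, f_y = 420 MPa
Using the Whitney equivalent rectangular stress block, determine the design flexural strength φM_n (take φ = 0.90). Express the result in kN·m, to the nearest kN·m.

φM_n ≈ 454 kN·m

A_s = 2 × 804 = 1608 mm².
T = A_s f_y = 1608 × 420 = 675360 N = 675.36 kN.
From C = T: a = T/(0.85 f'_c b) = 675360/(0.85 × 45.4 × 200) = 87.50 mm.
M_n = T(d − a/2) = 675.36 kN × (790 − 43.75) mm = 503.99 kN·m.
φM_n = 0.90 × 503.99 = 453.59 kN·m.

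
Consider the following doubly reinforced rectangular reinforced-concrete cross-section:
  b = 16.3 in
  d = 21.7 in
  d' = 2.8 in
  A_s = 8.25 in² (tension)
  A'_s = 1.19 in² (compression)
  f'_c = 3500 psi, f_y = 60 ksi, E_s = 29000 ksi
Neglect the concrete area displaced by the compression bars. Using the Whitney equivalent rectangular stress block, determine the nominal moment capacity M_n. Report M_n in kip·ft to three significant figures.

M_n ≈ 724 kip·ft

Assume both steels yield.
a = (A_s − A'_s) f_y/(0.85 f'_c b) = (8.25 − 1.19) × 60/(0.85 × 3.5 × 16.3) = 8.735 in.
c = a/β₁ = 8.735/0.85 = 10.276 in; ε'_s = 0.003(c − d')/c = 0.0022 ≥ ε_y = 0.0021, so the compression steel yields.
M_n = (A_s − A'_s) f_y (d − a/2) + A'_s f_y (d − d') = 423.6 × (21.7 − 4.3675) + 71.4 × (21.7 − 2.8) = 7342.0 + 1349.5 = 8691.5 kip·in = 8691.5/12 = 724.29 kip·ft.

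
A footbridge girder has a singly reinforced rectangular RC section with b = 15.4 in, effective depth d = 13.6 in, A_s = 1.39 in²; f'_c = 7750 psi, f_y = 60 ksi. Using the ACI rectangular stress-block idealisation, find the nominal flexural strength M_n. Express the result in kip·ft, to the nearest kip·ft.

M_n ≈ 92 kip·ft

T = A_s f_y = 1.39 × 60 = 83.4 kips.
a = T/(0.85 f'_c b) = 83.4/(0.85 × 7.75 × 15.4) = 0.822 in.
M_n = T(d − a/2) = 83.4 × (13.6 − 0.411) = 1100.0 kip·in = 1100.0/12 = 91.67 kip·ft.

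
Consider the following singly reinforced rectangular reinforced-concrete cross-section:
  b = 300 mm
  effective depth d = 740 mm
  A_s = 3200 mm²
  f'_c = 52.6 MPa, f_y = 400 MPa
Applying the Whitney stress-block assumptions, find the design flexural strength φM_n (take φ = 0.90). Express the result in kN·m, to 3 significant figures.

φM_n ≈ 798 kN·m

T = A_s f_y = 3200 × 400 = 1280000 N = 1280 kN.
From C = T: a = T/(0.85 f'_c b) = 1280000/(0.85 × 52.6 × 300) = 95.43 mm.
M_n = T(d − a/2) = 1280 kN × (740 − 47.715) mm = 886.12 kN·m.
φM_n = 0.90 × 886.12 = 797.51 kN·m.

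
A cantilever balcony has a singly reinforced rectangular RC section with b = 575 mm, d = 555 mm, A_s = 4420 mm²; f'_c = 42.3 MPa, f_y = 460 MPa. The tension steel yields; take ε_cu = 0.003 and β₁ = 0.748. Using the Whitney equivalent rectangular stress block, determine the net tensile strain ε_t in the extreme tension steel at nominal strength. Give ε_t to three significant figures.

ε_t ≈ 0.00966

a = A_s f_y/(0.85 f'_c b) = 98.35 mm.
β₁ = 0.748, so c = a/β₁ = 98.35/0.748 = 131.48 mm.
From the linear strain diagram with ε_cu = 0.003: ε_t = 0.003 (d − c)/c = 0.003 × (555 − 131.48)/131.48 = 0.00966.
Since ε_t ≥ 0.005, the section is tension-controlled.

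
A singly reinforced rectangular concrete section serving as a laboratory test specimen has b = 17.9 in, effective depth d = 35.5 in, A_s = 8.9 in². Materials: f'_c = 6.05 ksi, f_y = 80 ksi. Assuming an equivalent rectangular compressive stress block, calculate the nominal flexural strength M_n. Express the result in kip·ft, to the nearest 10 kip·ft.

T = A_s f_y = 8.9 × 80 = 712 kips.
a = T/(0.85 f'_c b) = 712/(0.85 × 6.05 × 17.9) = 7.735 in.
M_n = T(d − a/2) = 712 × (35.5 − 3.8675) = 22522.3 kip·in = 22522.3/12 = 1876.86 kip·ft.

M_n ≈ 1880 kip·ft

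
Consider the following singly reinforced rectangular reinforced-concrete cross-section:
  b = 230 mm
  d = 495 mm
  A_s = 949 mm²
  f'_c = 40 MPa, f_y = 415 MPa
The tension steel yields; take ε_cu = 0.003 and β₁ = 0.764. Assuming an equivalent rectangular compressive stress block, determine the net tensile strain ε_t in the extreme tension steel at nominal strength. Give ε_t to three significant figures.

ε_t ≈ 0.0195

a = A_s f_y/(0.85 f'_c b) = 50.36 mm.
β₁ = 0.764, so c = a/β₁ = 50.36/0.764 = 65.92 mm.
From the linear strain diagram with ε_cu = 0.003: ε_t = 0.003 (d − c)/c = 0.003 × (495 − 65.92)/65.92 = 0.0195.
Since ε_t ≥ 0.005, the section is tension-controlled.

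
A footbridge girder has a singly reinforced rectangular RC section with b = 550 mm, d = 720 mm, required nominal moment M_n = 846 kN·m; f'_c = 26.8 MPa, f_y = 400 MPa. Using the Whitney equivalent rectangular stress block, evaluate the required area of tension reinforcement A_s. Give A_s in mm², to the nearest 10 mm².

A_s ≈ 3160 mm²

With M_n = 0.85 f'_c a b (d − a/2), solve the quadratic for a:
a = d − √(d² − 2M_n/(0.85 f'_c b)) = 720 − √(720² − 2 × 846×10⁶/(0.85 × 26.8 × 550)) = 100.84 mm.
A_s = 0.85 f'_c a b / f_y = 0.85 × 26.8 × 100.84 × 550 / 400 = 3158.6 mm².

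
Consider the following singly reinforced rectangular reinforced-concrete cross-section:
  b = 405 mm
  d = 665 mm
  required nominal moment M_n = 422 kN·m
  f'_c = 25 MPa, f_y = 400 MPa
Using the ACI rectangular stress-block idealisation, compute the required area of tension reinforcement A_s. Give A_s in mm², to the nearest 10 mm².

With M_n = 0.85 f'_c a b (d − a/2), solve the quadratic for a:
a = d − √(d² − 2M_n/(0.85 f'_c b)) = 665 − √(665² − 2 × 422×10⁶/(0.85 × 25 × 405)) = 78.35 mm.
A_s = 0.85 f'_c a b / f_y = 0.85 × 25 × 78.35 × 405 / 400 = 1685.7 mm².

A_s ≈ 1690 mm²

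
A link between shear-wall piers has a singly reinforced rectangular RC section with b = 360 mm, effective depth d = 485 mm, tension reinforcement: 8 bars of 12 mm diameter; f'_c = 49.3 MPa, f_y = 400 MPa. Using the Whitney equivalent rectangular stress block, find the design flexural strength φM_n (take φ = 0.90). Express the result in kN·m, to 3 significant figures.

A_s = 8 × 113 = 904 mm².
T = A_s f_y = 904 × 400 = 361600 N = 361.6 kN.
From C = T: a = T/(0.85 f'_c b) = 361600/(0.85 × 49.3 × 360) = 23.97 mm.
M_n = T(d − a/2) = 361.6 kN × (485 − 11.985) mm = 171.04 kN·m.
φM_n = 0.90 × 171.04 = 153.94 kN·m.

φM_n ≈ 154 kN·m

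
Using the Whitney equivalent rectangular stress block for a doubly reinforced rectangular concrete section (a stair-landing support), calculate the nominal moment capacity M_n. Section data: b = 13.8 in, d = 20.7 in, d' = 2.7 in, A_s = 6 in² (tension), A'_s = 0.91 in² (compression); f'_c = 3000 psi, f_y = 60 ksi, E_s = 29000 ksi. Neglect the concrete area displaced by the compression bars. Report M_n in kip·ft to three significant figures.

Assume both steels yield.
a = (A_s − A'_s) f_y/(0.85 f'_c b) = (6 − 0.91) × 60/(0.85 × 3 × 13.8) = 8.679 in.
c = a/β₁ = 8.679/0.85 = 10.211 in; ε'_s = 0.003(c − d')/c = 0.0022 ≥ ε_y = 0.0021, so the compression steel yields.
M_n = (A_s − A'_s) f_y (d − a/2) + A'_s f_y (d − d') = 305.4 × (20.7 − 4.3395) + 54.6 × (20.7 − 2.7) = 4996.5 + 982.8 = 5979.3 kip·in = 5979.3/12 = 498.28 kip·ft.

M_n ≈ 498 kip·ft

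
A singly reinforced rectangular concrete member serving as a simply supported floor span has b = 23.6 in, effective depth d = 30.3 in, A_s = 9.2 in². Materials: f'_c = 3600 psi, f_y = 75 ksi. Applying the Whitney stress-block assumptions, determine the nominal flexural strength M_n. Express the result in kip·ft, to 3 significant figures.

M_n ≈ 1470 kip·ft

T = A_s f_y = 9.2 × 75 = 690 kips.
a = T/(0.85 f'_c b) = 690/(0.85 × 3.6 × 23.6) = 9.555 in.
M_n = T(d − a/2) = 690 × (30.3 − 4.7775) = 17610.5 kip·in = 17610.5/12 = 1467.54 kip·ft.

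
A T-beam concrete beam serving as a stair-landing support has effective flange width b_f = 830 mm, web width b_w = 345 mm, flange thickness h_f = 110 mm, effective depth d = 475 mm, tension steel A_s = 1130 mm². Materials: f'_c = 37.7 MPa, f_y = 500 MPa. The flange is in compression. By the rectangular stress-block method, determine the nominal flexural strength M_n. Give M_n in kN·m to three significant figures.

Tension: T = A_s f_y = 1130 × 500 = 565000 N.
Try a within the flange: a = T/(0.85 f'_c b_f) = 565000/(0.85 × 37.7 × 830) = 21.24 mm.
Since a = 21.24 ≤ h_f = 110 mm, the stress block lies entirely in the flange; analyse as a rectangular beam of width b_f.
M_n = T(d − a/2) = 565000 × (475 − 10.62) = 262.37 × 10⁶ N·mm.
M_n = 262.37 kN·m.

M_n ≈ 262 kN·m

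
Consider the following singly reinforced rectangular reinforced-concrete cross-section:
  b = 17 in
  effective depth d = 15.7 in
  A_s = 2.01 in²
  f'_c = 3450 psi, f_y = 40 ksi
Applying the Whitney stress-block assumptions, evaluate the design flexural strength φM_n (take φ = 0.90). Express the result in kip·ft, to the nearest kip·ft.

φM_n ≈ 90 kip·ft

T = A_s f_y = 2.01 × 40 = 80.4 kips.
a = T/(0.85 f'_c b) = 80.4/(0.85 × 3.45 × 17) = 1.613 in.
M_n = T(d − a/2) = 80.4 × (15.7 − 0.8065) = 1197.4 kip·in = 1197.4/12 = 99.78 kip·ft.
φM_n = 0.90 × 99.78 = 89.80 kip·ft.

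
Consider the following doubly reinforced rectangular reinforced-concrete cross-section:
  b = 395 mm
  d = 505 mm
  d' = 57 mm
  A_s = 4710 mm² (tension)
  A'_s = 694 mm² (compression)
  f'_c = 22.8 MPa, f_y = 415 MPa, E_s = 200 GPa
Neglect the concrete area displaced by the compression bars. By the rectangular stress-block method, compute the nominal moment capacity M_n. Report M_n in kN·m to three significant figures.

M_n ≈ 789 kN·m

Assume both tension and compression steel yield.
Net tension couple steel: A_s − A'_s = 4016 mm².
a = (A_s − A'_s) f_y / (0.85 f'_c b) = 1666640/(0.85 × 22.8 × 395) = 217.72 mm.
c = a/β₁ = 217.72/0.85 = 256.14 mm; ε'_s = 0.003(c − d')/c = 0.0023 ≥ f_y/E_s = 0.0021, so compression steel does yield.
M_n = (A_s − A'_s) f_y (d − a/2) + A'_s f_y (d − d') = [1666640 × (505 − 108.86) + 288010 × (505 − 57)] × 10⁻⁶ = 660.22 + 129.03 = 789.25 kN·m.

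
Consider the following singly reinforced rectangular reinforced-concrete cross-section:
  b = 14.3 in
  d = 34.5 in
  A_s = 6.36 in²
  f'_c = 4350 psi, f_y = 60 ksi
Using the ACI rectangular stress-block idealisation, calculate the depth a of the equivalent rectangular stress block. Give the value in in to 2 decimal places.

a ≈ 7.22 in

T = A_s f_y = 6.36 × 60 = 381.6 kips.
a = T/(0.85 f'_c b) = 381.6/(0.85 × 4.35 × 14.3) = 7.22 in.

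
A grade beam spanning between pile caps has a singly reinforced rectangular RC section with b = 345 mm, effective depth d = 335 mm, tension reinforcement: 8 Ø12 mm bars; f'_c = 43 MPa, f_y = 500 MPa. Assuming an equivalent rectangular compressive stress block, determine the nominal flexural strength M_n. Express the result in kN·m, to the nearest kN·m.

A_s = 8 × 113 = 904 mm².
T = A_s f_y = 904 × 500 = 452000 N = 452 kN.
From C = T: a = T/(0.85 f'_c b) = 452000/(0.85 × 43 × 345) = 35.85 mm.
M_n = T(d − a/2) = 452 kN × (335 − 17.925) mm = 143.32 kN·m.

M_n ≈ 143 kN·m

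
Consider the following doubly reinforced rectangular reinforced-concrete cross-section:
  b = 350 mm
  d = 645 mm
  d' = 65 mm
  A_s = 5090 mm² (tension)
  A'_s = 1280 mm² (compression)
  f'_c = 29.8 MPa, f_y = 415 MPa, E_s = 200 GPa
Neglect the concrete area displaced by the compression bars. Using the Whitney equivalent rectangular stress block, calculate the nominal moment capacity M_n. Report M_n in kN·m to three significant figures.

Assume both tension and compression steel yield.
Net tension couple steel: A_s − A'_s = 3810 mm².
a = (A_s − A'_s) f_y / (0.85 f'_c b) = 1581150/(0.85 × 29.8 × 350) = 178.35 mm.
c = a/β₁ = 178.35/0.837 = 213.08 mm; ε'_s = 0.003(c − d')/c = 0.0021 ≥ f_y/E_s = 0.0021, so compression steel does yield.
M_n = (A_s − A'_s) f_y (d − a/2) + A'_s f_y (d − d') = [1581150 × (645 − 89.175) + 531200 × (645 − 65)] × 10⁻⁶ = 878.84 + 308.10 = 1186.94 kN·m.

M_n ≈ 1190 kN·m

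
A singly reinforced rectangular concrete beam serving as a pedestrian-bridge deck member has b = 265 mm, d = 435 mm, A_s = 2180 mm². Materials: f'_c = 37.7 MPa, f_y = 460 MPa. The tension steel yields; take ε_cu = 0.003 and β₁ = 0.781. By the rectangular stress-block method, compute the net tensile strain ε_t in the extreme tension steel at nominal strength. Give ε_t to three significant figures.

a = A_s f_y/(0.85 f'_c b) = 118.09 mm.
β₁ = 0.781, so c = a/β₁ = 118.09/0.781 = 151.20 mm.
From the linear strain diagram with ε_cu = 0.003: ε_t = 0.003 (d − c)/c = 0.003 × (435 − 151.20)/151.20 = 0.00563.
Since ε_t ≥ 0.005, the section is tension-controlled.

ε_t ≈ 0.00563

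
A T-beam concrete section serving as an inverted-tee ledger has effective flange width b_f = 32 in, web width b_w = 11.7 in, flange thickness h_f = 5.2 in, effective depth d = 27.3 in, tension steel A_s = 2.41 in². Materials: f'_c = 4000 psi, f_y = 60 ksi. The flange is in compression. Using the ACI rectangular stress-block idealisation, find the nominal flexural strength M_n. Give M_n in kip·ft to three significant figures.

M_n ≈ 321 kip·ft

Tension: T = A_s f_y = 2.41 × 60 = 144.6 kips.
Try a within the flange: a = T/(0.85 f'_c b_f) = 144.6/(0.85 × 4 × 32) = 1.329 in.
Since a = 1.329 ≤ h_f = 5.2 in, the stress block lies entirely in the flange; analyse as a rectangular beam of width b_f.
M_n = T(d − a/2) = 144.6 × (27.3 − 0.6645) = 3851.5 kip·in.
M_n = 3851.5/12 = 320.96 kip·ft.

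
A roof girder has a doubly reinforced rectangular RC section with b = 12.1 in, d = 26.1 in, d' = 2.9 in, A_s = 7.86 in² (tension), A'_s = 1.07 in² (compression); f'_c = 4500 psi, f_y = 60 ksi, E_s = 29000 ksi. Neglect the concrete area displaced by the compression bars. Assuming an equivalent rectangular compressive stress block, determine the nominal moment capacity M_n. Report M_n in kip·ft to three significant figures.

M_n ≈ 861 kip·ft

Assume both steels yield.
a = (A_s − A'_s) f_y/(0.85 f'_c b) = (7.86 − 1.07) × 60/(0.85 × 4.5 × 12.1) = 8.802 in.
c = a/β₁ = 8.802/0.825 = 10.669 in; ε'_s = 0.003(c − d')/c = 0.0022 ≥ ε_y = 0.0021, so the compression steel yields.
M_n = (A_s − A'_s) f_y (d − a/2) + A'_s f_y (d − d') = 407.4 × (26.1 − 4.401) + 64.2 × (26.1 − 2.9) = 8840.2 + 1489.4 = 10329.6 kip·in = 10329.6/12 = 860.80 kip·ft.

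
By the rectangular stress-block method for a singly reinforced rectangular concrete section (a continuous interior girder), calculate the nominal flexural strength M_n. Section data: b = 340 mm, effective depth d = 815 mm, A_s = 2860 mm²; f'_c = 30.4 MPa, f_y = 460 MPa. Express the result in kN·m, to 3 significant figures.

M_n ≈ 974 kN·m

T = A_s f_y = 2860 × 460 = 1315600 N = 1315.6 kN.
From C = T: a = T/(0.85 f'_c b) = 1315600/(0.85 × 30.4 × 340) = 149.75 mm.
M_n = T(d − a/2) = 1315.6 kN × (815 − 74.875) mm = 973.71 kN·m.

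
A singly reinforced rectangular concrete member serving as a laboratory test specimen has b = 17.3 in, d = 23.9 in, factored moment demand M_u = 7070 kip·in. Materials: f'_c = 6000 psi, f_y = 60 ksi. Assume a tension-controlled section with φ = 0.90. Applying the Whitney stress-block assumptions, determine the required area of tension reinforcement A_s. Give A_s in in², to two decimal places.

A_s ≈ 5.99 in²

M_n = M_u/φ = 7070/0.90 = 7855.56 kip·in.
From M_n = 0.85 f'_c a b (d − a/2):
a = d − √(d² − 2M_n/(0.85 f'_c b)) = 23.9 − √(23.9² − 2 × 7855.56/(0.85 × 6 × 17.3)) = 4.072 in.
A_s = 0.85 f'_c a b / f_y = 0.85 × 6 × 4.072 × 17.3 / 60 = 5.988 in².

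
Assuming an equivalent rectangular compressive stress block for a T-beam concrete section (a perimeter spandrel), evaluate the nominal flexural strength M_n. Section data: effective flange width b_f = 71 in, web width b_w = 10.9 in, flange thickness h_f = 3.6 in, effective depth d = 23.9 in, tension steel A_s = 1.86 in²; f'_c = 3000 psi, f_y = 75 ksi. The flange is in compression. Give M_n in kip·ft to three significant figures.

Tension: T = A_s f_y = 1.86 × 75 = 139.5 kips.
Try a within the flange: a = T/(0.85 f'_c b_f) = 139.5/(0.85 × 3 × 71) = 0.771 in.
Since a = 0.771 ≤ h_f = 3.6 in, the stress block lies entirely in the flange; analyse as a rectangular beam of width b_f.
M_n = T(d − a/2) = 139.5 × (23.9 − 0.3855) = 3280.3 kip·in.
M_n = 3280.3/12 = 273.36 kip·ft.

M_n ≈ 273 kip·ft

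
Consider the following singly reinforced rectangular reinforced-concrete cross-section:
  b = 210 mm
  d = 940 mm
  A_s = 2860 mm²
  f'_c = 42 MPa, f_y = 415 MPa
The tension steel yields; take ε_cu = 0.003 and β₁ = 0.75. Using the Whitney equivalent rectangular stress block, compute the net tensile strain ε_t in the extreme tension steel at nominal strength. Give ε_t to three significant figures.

a = A_s f_y/(0.85 f'_c b) = 158.32 mm.
β₁ = 0.75, so c = a/β₁ = 158.32/0.75 = 211.09 mm.
From the linear strain diagram with ε_cu = 0.003: ε_t = 0.003 (d − c)/c = 0.003 × (940 − 211.09)/211.09 = 0.0104.
Since ε_t ≥ 0.005, the section is tension-controlled.

ε_t ≈ 0.0104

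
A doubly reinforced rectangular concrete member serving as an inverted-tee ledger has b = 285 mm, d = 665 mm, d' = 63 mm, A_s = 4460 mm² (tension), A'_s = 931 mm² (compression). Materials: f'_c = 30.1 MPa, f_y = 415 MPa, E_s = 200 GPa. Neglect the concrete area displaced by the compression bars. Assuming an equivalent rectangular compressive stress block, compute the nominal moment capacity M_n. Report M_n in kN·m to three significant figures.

Assume both tension and compression steel yield.
Net tension couple steel: A_s − A'_s = 3529 mm².
a = (A_s − A'_s) f_y / (0.85 f'_c b) = 1464535/(0.85 × 30.1 × 285) = 200.85 mm.
c = a/β₁ = 200.85/0.835 = 240.54 mm; ε'_s = 0.003(c − d')/c = 0.0022 ≥ f_y/E_s = 0.0021, so compression steel does yield.
M_n = (A_s − A'_s) f_y (d − a/2) + A'_s f_y (d − d') = [1464535 × (665 − 100.425) + 386365 × (665 − 63)] × 10⁻⁶ = 826.84 + 232.59 = 1059.43 kN·m.

M_n ≈ 1060 kN·m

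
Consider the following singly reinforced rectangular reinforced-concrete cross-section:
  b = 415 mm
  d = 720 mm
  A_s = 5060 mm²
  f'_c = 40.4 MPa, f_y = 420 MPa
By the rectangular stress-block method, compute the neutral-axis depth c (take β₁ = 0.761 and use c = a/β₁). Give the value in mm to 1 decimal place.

c ≈ 196.0 mm

T = A_s f_y = 5060 × 420 = 2125200 N = 2125.2 kN.
Setting C = 0.85 f'_c a b equal to T: a = 2125200/(0.85 × 40.4 × 415) = 149.125 mm.
With β₁ = 0.761, c = a/β₁ = 149.125/0.761 = 196.0 mm.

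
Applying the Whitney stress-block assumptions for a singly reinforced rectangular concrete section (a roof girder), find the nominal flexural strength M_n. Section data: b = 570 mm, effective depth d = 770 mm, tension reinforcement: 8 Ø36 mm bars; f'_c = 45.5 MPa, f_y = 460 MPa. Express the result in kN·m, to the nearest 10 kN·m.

A_s = 8 × 1018 = 8144 mm².
T = A_s f_y = 8144 × 460 = 3746240 N = 3746.24 kN.
From C = T: a = T/(0.85 f'_c b) = 3746240/(0.85 × 45.5 × 570) = 169.94 mm.
M_n = T(d − a/2) = 3746.24 kN × (770 − 84.97) mm = 2566.29 kN·m.

M_n ≈ 2570 kN·m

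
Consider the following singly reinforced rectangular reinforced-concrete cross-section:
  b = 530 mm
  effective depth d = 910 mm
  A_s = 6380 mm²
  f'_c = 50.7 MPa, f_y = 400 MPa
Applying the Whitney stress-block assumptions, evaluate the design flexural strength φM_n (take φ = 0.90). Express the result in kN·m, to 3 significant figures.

φM_n ≈ 1960 kN·m

T = A_s f_y = 6380 × 400 = 2552000 N = 2552 kN.
From C = T: a = T/(0.85 f'_c b) = 2552000/(0.85 × 50.7 × 530) = 111.73 mm.
M_n = T(d − a/2) = 2552 kN × (910 − 55.865) mm = 2179.75 kN·m.
φM_n = 0.90 × 2179.75 = 1961.78 kN·m.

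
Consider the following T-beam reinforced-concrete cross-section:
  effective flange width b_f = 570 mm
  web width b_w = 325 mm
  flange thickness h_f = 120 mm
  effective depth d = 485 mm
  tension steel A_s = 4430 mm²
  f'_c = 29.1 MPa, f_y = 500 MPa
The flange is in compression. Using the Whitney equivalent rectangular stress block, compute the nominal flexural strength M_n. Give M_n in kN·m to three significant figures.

M_n ≈ 893 kN·m

Tension: T = A_s f_y = 4430 × 500 = 2215000 N.
Try a within the flange: a = T/(0.85 f'_c b_f) = 2215000/(0.85 × 29.1 × 570) = 157.10 mm.
a = 157.10 > h_f = 120 mm: the block extends into the web. Split into flange-overhang and web parts.
C_f = 0.85 f'_c (b_f − b_w) h_f = 0.85 × 29.1 × (570 − 325) × 120 = 727209 N.
Remaining web compression depth: a_w = (T − C_f)/(0.85 f'_c b_w) = (2215000 − 727209)/(0.85 × 29.1 × 325) = 185.07 mm.
M_n = C_f(d − h_f/2) + (T − C_f)(d − a_w/2) = 727209 × (485 − 60) + 1487791 × (485 − 92.535) = 309.06 + 583.91 = 892.97 × 10⁶ N·mm.
M_n = 892.97 kN·m.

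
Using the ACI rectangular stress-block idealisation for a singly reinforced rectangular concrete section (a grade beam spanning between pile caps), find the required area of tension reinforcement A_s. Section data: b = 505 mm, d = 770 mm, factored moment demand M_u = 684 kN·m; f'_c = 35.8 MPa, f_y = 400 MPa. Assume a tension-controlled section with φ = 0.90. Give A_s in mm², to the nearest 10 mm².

M_n = M_u/φ = 684/0.90 = 760 kN·m.
With M_n = 0.85 f'_c a b (d − a/2), solve the quadratic for a:
a = d − √(d² − 2M_n/(0.85 f'_c b)) = 770 − √(770² − 2 × 760×10⁶/(0.85 × 35.8 × 505)) = 67.16 mm.
A_s = 0.85 f'_c a b / f_y = 0.85 × 35.8 × 67.16 × 505 / 400 = 2580.1 mm².

A_s ≈ 2580 mm²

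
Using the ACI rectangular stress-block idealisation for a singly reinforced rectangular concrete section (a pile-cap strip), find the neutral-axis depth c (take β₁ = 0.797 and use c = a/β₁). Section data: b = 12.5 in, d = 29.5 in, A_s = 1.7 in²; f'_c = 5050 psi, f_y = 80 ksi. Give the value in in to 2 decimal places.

T = A_s f_y = 1.7 × 80 = 136 kips.
a = T/(0.85 f'_c b) = 136/(0.85 × 5.05 × 12.5) = 2.5347 in.
With β₁ = 0.797, c = a/β₁ = 2.5347/0.797 = 3.18 in.

c ≈ 3.18 in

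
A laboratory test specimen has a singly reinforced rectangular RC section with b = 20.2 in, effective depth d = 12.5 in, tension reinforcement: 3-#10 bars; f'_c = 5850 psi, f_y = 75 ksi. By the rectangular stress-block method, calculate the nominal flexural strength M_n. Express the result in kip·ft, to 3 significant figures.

M_n ≈ 264 kip·ft

A_s = 3 × 1.27 = 3.81 in².
T = A_s f_y = 3.81 × 75 = 285.75 kips.
a = T/(0.85 f'_c b) = 285.75/(0.85 × 5.85 × 20.2) = 2.845 in.
M_n = T(d − a/2) = 285.75 × (12.5 − 1.4225) = 3165.4 kip·in = 3165.4/12 = 263.78 kip·ft.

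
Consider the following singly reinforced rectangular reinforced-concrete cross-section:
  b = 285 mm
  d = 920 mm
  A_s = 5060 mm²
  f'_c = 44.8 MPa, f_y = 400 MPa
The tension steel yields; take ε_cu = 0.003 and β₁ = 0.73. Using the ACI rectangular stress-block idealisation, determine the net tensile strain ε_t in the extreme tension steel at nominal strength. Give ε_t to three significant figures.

a = A_s f_y/(0.85 f'_c b) = 186.50 mm.
β₁ = 0.73, so c = a/β₁ = 186.50/0.73 = 255.48 mm.
From the linear strain diagram with ε_cu = 0.003: ε_t = 0.003 (d − c)/c = 0.003 × (920 − 255.48)/255.48 = 0.00780.
Since ε_t ≥ 0.005, the section is tension-controlled.

ε_t ≈ 0.00780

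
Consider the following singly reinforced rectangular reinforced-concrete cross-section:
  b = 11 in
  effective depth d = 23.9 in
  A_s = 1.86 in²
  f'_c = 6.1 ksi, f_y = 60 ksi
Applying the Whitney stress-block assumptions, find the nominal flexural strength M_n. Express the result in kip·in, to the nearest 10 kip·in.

T = A_s f_y = 1.86 × 60 = 111.6 kips.
a = T/(0.85 f'_c b) = 111.6/(0.85 × 6.1 × 11) = 1.957 in.
M_n = T(d − a/2) = 111.6 × (23.9 − 0.9785) = 2558.0 kip·in.

M_n ≈ 2560 kip·in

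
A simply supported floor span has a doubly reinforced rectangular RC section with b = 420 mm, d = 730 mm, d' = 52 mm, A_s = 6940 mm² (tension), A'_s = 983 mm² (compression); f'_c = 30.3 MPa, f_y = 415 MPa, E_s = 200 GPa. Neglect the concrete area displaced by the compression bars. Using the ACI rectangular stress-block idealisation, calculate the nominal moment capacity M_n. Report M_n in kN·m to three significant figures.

M_n ≈ 1800 kN·m

Assume both tension and compression steel yield.
Net tension couple steel: A_s − A'_s = 5957 mm².
a = (A_s − A'_s) f_y / (0.85 f'_c b) = 2472155/(0.85 × 30.3 × 420) = 228.54 mm.
c = a/β₁ = 228.54/0.834 = 274.03 mm; ε'_s = 0.003(c − d')/c = 0.0024 ≥ f_y/E_s = 0.0021, so compression steel does yield.
M_n = (A_s − A'_s) f_y (d − a/2) + A'_s f_y (d − d') = [2472155 × (730 − 114.27) + 407945 × (730 − 52)] × 10⁻⁶ = 1522.18 + 276.59 = 1798.77 kN·m.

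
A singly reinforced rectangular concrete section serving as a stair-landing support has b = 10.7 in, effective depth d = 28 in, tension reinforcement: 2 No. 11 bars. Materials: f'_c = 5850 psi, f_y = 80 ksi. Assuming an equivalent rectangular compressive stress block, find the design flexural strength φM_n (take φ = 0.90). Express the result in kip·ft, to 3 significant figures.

A_s = 2 × 1.56 = 3.12 in².
T = A_s f_y = 3.12 × 80 = 249.6 kips.
a = T/(0.85 f'_c b) = 249.6/(0.85 × 5.85 × 10.7) = 4.691 in.
M_n = T(d − a/2) = 249.6 × (28 − 2.3455) = 6403.4 kip·in = 6403.4/12 = 533.62 kip·ft.
φM_n = 0.90 × 533.62 = 480.26 kip·ft.

φM_n ≈ 480 kip·ft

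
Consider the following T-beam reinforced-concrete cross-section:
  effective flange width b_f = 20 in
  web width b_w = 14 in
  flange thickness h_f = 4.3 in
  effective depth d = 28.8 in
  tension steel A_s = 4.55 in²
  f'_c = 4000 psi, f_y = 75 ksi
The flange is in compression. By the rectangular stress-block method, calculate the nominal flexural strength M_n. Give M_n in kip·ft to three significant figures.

M_n ≈ 747 kip·ft

Tension: T = A_s f_y = 4.55 × 75 = 341.25 kips.
Try a within the flange: a = T/(0.85 f'_c b_f) = 341.25/(0.85 × 4 × 20) = 5.018 in.
a = 5.018 > h_f = 4.3 in: the block extends into the web. Split into flange-overhang and web parts.
C_f = 0.85 f'_c (b_f − b_w) h_f = 0.85 × 4 × (20 − 14) × 4.3 = 87.7 kips.
Remaining web compression depth: a_w = (T − C_f)/(0.85 f'_c b_w) = (341.25 − 87.7)/(0.85 × 4 × 14) = 5.327 in.
M_n = C_f(d − h_f/2) + (T − C_f)(d − a_w/2) = 87.7 × (28.8 − 2.15) + 253.55 × (28.8 − 2.6635) = 2337.2 + 6626.9 = 8964.1 kip·in.
M_n = 8964.1/12 = 747.01 kip·ft.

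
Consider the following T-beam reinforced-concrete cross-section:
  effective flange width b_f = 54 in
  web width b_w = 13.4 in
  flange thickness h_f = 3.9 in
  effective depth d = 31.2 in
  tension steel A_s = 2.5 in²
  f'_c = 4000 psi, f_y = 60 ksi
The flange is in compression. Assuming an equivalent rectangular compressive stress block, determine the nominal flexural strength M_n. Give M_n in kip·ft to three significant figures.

M_n ≈ 385 kip·ft

Tension: T = A_s f_y = 2.5 × 60 = 150 kips.
Try a within the flange: a = T/(0.85 f'_c b_f) = 150/(0.85 × 4 × 54) = 0.817 in.
Since a = 0.817 ≤ h_f = 3.9 in, the stress block lies entirely in the flange; analyse as a rectangular beam of width b_f.
M_n = T(d − a/2) = 150 × (31.2 − 0.4085) = 4618.7 kip·in.
M_n = 4618.7/12 = 384.89 kip·ft.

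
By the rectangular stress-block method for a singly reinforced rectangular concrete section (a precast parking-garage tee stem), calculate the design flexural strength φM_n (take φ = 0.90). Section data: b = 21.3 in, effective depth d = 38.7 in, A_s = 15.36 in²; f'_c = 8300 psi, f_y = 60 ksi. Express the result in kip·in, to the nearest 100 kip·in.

φM_n ≈ 29600 kip·in

T = A_s f_y = 15.36 × 60 = 921.6 kips.
a = T/(0.85 f'_c b) = 921.6/(0.85 × 8.3 × 21.3) = 6.133 in.
M_n = T(d − a/2) = 921.6 × (38.7 − 3.0665) = 32839.8 kip·in.
φM_n = 0.90 × 32839.8 = 29555.8 kip·in.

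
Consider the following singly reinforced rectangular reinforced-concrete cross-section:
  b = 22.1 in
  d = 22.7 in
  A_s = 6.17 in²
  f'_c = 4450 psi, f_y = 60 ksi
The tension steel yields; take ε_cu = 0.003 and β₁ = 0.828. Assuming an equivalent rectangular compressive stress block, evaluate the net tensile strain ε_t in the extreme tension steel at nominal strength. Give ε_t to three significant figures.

ε_t ≈ 0.00973

a = A_s f_y/(0.85 f'_c b) = 4.429 in.
β₁ = 0.828, so c = a/β₁ = 4.429/0.828 = 5.349 in.
From the linear strain diagram with ε_cu = 0.003: ε_t = 0.003 (d − c)/c = 0.003 × (22.7 − 5.349)/5.349 = 0.00973.
Since ε_t ≥ 0.005, the section is tension-controlled.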